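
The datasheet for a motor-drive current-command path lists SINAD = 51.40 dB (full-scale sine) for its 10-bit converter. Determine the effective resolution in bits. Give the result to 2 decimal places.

ENOB = (51.40 − 1.76)/6.02 = 8.2458 bits.

8.25 bits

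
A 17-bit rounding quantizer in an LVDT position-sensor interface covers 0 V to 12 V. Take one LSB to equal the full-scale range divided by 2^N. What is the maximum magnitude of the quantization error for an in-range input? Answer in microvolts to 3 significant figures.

45.8 µV

Span = 12 V.
LSB = 12 V ÷ 2^17 = 12/131072 V = 91.553 µV.
Worst-case error for round-to-nearest is half an LSB: 45.8 µV.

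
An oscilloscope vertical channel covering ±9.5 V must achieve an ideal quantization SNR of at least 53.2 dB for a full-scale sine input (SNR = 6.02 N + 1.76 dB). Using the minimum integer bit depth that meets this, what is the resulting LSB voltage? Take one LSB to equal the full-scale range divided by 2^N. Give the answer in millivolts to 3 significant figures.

37.1 mV

Range = 9.5 − (-9.5) = 19 V.
N ≥ (53.2 − 1.76)/6.02 = 8.545 → N_min = 9.
LSB = 19 V ÷ 2^9 = 19/512 V = 37.1 mV.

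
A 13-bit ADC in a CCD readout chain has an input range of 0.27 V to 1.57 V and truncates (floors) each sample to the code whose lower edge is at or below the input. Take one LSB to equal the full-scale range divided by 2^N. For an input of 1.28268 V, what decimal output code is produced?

Full-scale range = 1.57 V − (0.27 V) = 1.3 V. LSB = 1.3 V / 2^13 ≈ 158.7 µV.
code = ⌊(V_in − V_min)/LSB⌋ = ⌊(V_in − V_min) × 2^13 / range⌋
     = ⌊(1.28268 − (0.27)) × 8192 / 1.3⌋ = ⌊1.01268 × 8192/1.3⌋
     = ⌊6381.442⌋ = 6381.

6381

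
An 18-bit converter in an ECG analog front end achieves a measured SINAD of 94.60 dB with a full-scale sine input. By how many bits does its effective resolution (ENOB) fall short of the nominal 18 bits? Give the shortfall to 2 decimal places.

ENOB = (SINAD − 1.76)/6.02 = (94.60 − 1.76)/6.02 = 15.4219 bits.
18 − 15.4219 = 2.58 bits below nominal.

2.58 bits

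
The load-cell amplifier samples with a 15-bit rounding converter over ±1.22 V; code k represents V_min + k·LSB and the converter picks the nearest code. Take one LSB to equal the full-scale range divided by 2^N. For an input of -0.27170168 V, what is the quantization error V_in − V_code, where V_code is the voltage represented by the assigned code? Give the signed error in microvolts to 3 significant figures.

Full-scale range = 1.22 V − (-1.22 V) = 2.44 V. LSB = 2.44 V / 2^15 ≈ 74.46 µV.
(V_in − V_min)/LSB = (-0.27170168 − (-1.22)) × 32768/2.44 = 12735.1801 → nearest code k = 12735.
V_code = -1.22 + (12735/32768) × 2.44 = -0.27171508789 V.
e = -0.27170168 − (-0.27171508789) = +13.4 µV.

+13.4 µV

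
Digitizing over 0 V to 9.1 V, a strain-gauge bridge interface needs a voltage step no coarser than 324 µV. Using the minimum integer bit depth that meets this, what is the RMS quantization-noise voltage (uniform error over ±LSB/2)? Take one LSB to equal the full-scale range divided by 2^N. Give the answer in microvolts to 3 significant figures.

80.2 µV

Span = 9.1 V.
9.1 V / 324 µV = 28090. Since 2^14 = 16384 and 2^15 = 32768, N = 15.
One LSB is 9.1 V / 32768 = 277.71 µV.
σ_q = LSB/√12 = 277.71 µV/3.4641 = 80.2 µV.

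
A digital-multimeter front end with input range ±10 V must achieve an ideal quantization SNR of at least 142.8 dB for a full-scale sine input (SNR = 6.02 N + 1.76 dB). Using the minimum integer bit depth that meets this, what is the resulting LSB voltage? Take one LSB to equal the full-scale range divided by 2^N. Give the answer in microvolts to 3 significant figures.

Range = 10 − (-10) = 20 V.
N ≥ (142.8 − 1.76)/6.02 = 23.429 → N_min = 24.
One LSB is 20 V / 16777216 = 1.19 µV.

1.19 µV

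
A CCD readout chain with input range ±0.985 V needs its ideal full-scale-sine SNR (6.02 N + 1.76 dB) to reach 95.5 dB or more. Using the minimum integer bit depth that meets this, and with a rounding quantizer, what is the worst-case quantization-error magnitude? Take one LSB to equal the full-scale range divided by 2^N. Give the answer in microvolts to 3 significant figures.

15.0 µV

The full-scale span is 0.985 − (-0.985) = 1.97 V.
N ≥ (95.5 − 1.76)/6.02 = 15.571 → N_min = 16.
LSB = 1.97 V ÷ 2^16 = 1.97/65536 V = 30.060 µV.
Half an LSB is 15.0 µV.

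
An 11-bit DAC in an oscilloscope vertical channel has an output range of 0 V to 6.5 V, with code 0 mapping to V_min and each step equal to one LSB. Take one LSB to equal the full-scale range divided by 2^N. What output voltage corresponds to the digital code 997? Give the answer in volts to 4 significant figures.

Full-scale range = 6.5 V. LSB = 6.5 V / 2^11.
Output = V_min + (997/2048) × range = 0 + 0.486816 × 6.5 V
      = 0 + 3.16431 = 3.16431 V.

3.164 V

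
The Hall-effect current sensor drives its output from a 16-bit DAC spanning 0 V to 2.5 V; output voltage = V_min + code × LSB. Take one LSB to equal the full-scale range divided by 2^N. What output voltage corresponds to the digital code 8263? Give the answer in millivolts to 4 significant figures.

315.2 mV

Range is 2.5 V. LSB = 2.5 V / 2^16.
V_out = V_min + code × LSB = 0 V + 8263 × 2.5 V / 65536
      = 0 V + 0.315208 V = 0.315208 V.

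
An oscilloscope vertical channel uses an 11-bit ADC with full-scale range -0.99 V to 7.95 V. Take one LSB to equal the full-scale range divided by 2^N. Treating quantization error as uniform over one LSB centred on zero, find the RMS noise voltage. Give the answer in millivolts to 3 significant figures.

1.26 mV

The full-scale span is 7.95 − (-0.99) = 8.94 V.
Step size = 8.94/2048 V = 4.3652 mV.
RMS of a uniform error over width LSB is LSB/√12 = 1.26 mV.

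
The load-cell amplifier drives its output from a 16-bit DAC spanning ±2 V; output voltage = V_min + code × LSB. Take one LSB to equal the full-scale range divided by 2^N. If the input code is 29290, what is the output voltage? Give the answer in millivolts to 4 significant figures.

-212.3 mV

The full-scale span is 2 − (-2) = 4 V. LSB = 4 V / 2^16.
Output = V_min + (29290/65536) × range = -2 + 0.446930 × 4 V
      = -2 + 1.78772 = -0.212280 V.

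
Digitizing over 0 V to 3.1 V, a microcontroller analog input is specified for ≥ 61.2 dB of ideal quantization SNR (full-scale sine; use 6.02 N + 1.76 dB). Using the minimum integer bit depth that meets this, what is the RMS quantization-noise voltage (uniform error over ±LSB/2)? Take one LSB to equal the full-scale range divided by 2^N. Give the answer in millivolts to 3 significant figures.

0.874 mV

V_FS = 3.1 V.
Required N = ⌈(61.2 − 1.76)/6.02⌉ = ⌈9.874⌉ = 10.
LSB = 3.1 V ÷ 2^10 = 3.1/1024 V = 3.0273 mV.
σ_q = LSB/√12 = 3.0273 mV/3.4641 = 0.874 mV.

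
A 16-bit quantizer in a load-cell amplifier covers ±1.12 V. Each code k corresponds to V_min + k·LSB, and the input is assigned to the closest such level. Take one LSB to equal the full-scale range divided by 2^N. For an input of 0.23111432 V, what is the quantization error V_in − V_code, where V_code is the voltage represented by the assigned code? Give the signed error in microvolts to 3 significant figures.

Full-scale range = 1.12 V − (-1.12 V) = 2.24 V. LSB = 2.24 V / 2^16 ≈ 34.18 µV.
(V_in − V_min)/LSB = (0.23111432 − (-1.12)) × 65536/2.24 = 39529.7447 → nearest code k = 39530.
V_code = V_min + k × range/2^16 = -1.12 + 39530 × 2.24/65536 = 0.23112304688 V.
V_in − V_code = 0.23111432 − (0.23112304688) = −8.73 µV.

−8.73 µV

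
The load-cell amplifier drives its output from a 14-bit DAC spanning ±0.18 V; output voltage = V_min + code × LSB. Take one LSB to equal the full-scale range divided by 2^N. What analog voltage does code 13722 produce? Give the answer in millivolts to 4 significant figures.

Range = 0.18 − (-0.18) = 0.36 V. LSB = 0.36 V / 2^14.
V_out = -0.18 + 13722 × (0.36/16384) V
      = -0.18 V + 0.301509 V = 0.121509 V.

121.5 mV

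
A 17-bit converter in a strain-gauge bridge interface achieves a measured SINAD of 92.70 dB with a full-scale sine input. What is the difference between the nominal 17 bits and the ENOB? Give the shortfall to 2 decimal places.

ENOB = (SINAD − 1.76)/6.02 = (92.70 − 1.76)/6.02 = 15.1063 bits.
17 − 15.1063 = 1.89 bits below nominal.

1.89 bits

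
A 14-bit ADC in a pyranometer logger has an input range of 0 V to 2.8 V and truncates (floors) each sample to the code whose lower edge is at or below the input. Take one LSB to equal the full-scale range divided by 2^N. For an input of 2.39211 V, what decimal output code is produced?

13997

Full-scale range = 2.8 V. LSB = 2.8 V / 2^14 ≈ 170.9 µV.
(V_in − V_min) × 2^14/range = (2.39211 − (0)) × 16384/2.8 = 13997.261.
Floor → code = 13997.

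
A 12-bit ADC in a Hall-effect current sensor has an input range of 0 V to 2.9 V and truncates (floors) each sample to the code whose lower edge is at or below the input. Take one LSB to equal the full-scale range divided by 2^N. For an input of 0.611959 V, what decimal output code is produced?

Range is 2.9 V. LSB = 2.9 V / 2^12 ≈ 0.7080 mV.
V_in − V_min = 0.611959 − (0) = 0.611959 V.
Divide by LSB: 0.611959 × 4096/2.9 = 864.3393.
Truncating gives code 864.

864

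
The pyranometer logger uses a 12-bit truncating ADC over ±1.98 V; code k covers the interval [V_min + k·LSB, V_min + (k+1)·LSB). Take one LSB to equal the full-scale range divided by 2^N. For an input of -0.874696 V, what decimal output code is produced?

1143

Span: 1.98 V − (-1.98 V) = 3.96 V. LSB = 3.96 V / 2^12 ≈ 0.9668 mV.
V_in − V_min = -0.874696 − (-1.98) = 1.105304 V.
Divide by LSB: 1.105304 × 4096/3.96 = 1143.2639.
Truncating gives code 1143.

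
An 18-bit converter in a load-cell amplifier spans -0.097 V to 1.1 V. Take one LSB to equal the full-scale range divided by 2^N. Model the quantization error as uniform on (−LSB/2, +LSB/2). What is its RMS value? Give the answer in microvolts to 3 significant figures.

1.32 µV

Span: 1.1 V − (-0.097 V) = 1.197 V.
LSB = 1.197 V ÷ 2^18 = 1.197/262144 V = 4.5662 µV.
For a uniform distribution on [−LSB/2, +LSB/2], V_rms = LSB/√12 = 4.5662 µV/3.4641 = 1.32 µV.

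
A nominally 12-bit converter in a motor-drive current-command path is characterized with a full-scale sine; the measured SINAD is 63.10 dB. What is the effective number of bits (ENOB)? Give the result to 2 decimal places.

10.19 bits

(63.10 − 1.76) / 6.02 = 61.34/6.02 = 10.1894 effective bits.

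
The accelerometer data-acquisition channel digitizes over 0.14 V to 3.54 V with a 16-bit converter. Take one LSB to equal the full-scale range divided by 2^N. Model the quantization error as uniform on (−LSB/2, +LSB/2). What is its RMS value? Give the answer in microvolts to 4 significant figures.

Span: 3.54 V − (0.14 V) = 3.4 V.
One LSB is 3.4 V / 65536 = 51.8799 µV.
RMS of a uniform error over width LSB is LSB/√12 = 14.98 µV.

14.98 µV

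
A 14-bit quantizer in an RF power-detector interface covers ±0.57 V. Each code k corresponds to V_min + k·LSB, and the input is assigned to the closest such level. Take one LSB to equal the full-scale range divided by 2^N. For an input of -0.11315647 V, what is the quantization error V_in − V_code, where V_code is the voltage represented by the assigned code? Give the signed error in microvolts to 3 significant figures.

−19.3 µV

Full-scale range = 0.57 V − (-0.57 V) = 1.14 V. LSB = 1.14 V / 2^14 ≈ 69.58 µV.
(V_in − V_min)/LSB = (-0.11315647 − (-0.57)) × 16384/1.14 = 6565.7232 → nearest code k = 6566.
V_code = V_min + k × range/2^14 = -0.57 + 6566 × 1.14/16384 = -0.11313720703 V.
V_in − V_code = -0.11315647 − (-0.11313720703) = −19.3 µV.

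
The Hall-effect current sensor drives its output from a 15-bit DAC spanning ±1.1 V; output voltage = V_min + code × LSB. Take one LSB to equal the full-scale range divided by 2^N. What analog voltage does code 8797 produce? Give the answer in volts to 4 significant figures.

-0.5094 V

The full-scale span is 1.1 − (-1.1) = 2.2 V. LSB = 2.2 V / 2^15.
V_out = V_min + code × LSB = -1.1 V + 8797 × 2.2 V / 32768
      = -1.1 V + 0.590619 V = -0.509381 V.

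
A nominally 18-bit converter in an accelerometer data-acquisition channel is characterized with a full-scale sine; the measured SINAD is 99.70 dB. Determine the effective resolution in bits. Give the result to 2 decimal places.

16.27 bits

(99.70 − 1.76) / 6.02 = 97.94/6.02 = 16.2691 effective bits.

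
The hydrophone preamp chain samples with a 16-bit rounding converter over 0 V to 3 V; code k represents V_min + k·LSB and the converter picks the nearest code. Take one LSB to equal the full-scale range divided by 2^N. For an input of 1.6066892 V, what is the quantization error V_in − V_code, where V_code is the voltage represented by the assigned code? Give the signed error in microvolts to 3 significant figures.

−15.5 µV

V_FS = 3 V. LSB = 3 V / 2^16 ≈ 45.78 µV.
Position in LSBs: (1.6066892 − (0)) × 65536/3 = 35098.6611; rounding gives k = 35099.
V_code = V_min + k × range/2^16 = 0 + 35099 × 3/65536 = 1.6067047119 V.
Error = V_in − V_code = 1.6066892 − (1.6067047119) = −15.5 µV.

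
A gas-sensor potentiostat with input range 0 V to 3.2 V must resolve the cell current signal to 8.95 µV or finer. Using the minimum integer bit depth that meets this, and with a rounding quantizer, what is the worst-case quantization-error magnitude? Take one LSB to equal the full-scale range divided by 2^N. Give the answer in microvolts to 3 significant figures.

3.05 µV

Full-scale range = 3.2 V.
3.2 V / 8.95 µV = 357500. Since 2^18 = 262144 and 2^19 = 524288, N = 19.
Step size = 3.2/524288 V = 6.1035 µV.
Max error for round-to-nearest is LSB/2 = 3.05 µV.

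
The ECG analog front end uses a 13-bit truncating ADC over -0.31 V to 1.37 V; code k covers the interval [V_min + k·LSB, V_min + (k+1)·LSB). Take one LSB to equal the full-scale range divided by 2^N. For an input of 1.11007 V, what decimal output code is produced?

6924

Full-scale range = 1.37 V − (-0.31 V) = 1.68 V. LSB = 1.68 V / 2^13 ≈ 205.1 µV.
(V_in − V_min) × 2^13/range = (1.11007 − (-0.31)) × 8192/1.68 = 6924.532.
Floor → code = 6924.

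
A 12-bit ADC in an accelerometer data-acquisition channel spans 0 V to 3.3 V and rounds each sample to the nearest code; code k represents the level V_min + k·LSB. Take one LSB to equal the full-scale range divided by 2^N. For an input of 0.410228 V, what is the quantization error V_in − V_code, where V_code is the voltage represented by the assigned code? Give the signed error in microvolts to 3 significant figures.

Range is 3.3 V. LSB = 3.3 V / 2^12 ≈ 0.8057 mV.
(0.410228 − (0)) / LSB = 0.410228 × 4096/3.3 = 509.1800. Nearest integer: k = 509.
V_code = V_min + k × range/2^12 = 0 + 509 × 3.3/4096 = 0.4100830078 V.
V_in − V_code = 0.410228 − (0.4100830078) = +145 µV.

+145 µV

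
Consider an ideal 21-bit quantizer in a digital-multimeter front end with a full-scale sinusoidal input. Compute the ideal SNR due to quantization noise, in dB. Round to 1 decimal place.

SNR = 6.02·21 + 1.76 = 128.18 dB.

128.2 dB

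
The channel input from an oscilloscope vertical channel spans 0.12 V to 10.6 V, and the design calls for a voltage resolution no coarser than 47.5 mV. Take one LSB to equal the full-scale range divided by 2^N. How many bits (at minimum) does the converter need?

8 bits

The full-scale span is 10.6 − (0.12) = 10.48 V.
Required number of levels: 10.48/47.5 mV = 220.63; smallest N with 2^N ≥ that is 8.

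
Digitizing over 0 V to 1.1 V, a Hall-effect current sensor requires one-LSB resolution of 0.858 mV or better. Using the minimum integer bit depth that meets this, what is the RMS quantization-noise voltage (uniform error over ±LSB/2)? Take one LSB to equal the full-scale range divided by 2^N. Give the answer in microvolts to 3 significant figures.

Full-scale range = 1.1 V.
Need 2^N ≥ 1.1 V / 0.858 mV = 1282 → N_min = 11.
One LSB is 1.1 V / 2048 = 0.53711 mV.
V_rms = LSB/√12 = 155 µV.

155 µV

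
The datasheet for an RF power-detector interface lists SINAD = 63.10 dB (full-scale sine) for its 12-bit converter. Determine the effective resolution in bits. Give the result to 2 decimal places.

10.19 bits

(63.10 − 1.76) / 6.02 = 61.34/6.02 = 10.1894 effective bits.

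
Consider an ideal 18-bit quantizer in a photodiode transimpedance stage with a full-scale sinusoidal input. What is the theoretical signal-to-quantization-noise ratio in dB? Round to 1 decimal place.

110.1 dB

6.02(18) + 1.76 = 108.36 + 1.76 = 110.12 dB.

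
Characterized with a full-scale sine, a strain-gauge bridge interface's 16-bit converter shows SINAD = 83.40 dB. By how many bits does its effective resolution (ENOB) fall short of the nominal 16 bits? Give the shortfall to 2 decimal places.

2.44 bits

N_eff = (83.40 − 1.76)/6.02 = 13.5615 bits.
Lost resolution: 16 − 13.5615 = 2.4385 bits.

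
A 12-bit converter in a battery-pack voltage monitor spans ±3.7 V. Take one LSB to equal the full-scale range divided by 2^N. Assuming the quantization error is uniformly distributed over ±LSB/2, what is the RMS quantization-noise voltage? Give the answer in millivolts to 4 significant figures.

0.5215 mV

Range = 3.7 − (-3.7) = 7.4 V.
Step size = 7.4/4096 V = 1.80664 mV.
σ_q = LSB/√12 = 1.80664 mV/3.4641 = 0.5215 mV.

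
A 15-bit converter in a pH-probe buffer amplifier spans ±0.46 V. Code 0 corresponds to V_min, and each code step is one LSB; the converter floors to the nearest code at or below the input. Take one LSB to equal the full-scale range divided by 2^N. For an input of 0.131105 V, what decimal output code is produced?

21053

The full-scale span is 0.46 − (-0.46) = 0.92 V. LSB = 0.92 V / 2^15 ≈ 28.08 µV.
(V_in − V_min) × 2^15/range = (0.131105 − (-0.46)) × 32768/0.92 = 21053.618.
Floor → code = 21053.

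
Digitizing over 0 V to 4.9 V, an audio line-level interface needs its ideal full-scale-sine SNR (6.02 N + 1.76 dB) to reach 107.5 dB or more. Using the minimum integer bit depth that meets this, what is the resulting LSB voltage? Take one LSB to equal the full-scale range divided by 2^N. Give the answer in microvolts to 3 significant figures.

18.7 µV

Span = 4.9 V.
N ≥ (107.5 − 1.76)/6.02 = 17.565 → N_min = 18.
LSB = 4.9 V / 2^18 = 18.7 µV.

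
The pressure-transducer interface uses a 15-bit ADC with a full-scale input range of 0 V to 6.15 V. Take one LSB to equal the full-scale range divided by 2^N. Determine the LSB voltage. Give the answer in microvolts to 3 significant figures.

Range is 6.15 V.
2^15 = 32768 levels.
LSB = 6.15 V / 2^15 = 188 µV.

188 µV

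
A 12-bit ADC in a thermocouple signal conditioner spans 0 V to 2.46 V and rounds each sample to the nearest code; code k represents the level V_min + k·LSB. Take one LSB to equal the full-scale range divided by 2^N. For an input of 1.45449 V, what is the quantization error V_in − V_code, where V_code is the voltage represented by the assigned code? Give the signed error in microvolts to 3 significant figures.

−129 µV

Range is 2.46 V. LSB = 2.46 V / 2^12 ≈ 0.6006 mV.
(V_in − V_min)/LSB = (1.45449 − (0)) × 4096/2.46 = 2421.7850 → nearest code k = 2422.
Reconstructed level: 0 + 2422 × 2.46/4096 V = 1.454619141 V.
e = 1.45449 − (1.454619141) = −129 µV.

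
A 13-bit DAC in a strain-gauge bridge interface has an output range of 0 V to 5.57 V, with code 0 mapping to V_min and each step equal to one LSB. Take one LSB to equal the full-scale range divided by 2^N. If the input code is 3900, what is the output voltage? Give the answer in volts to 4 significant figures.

V_FS = 5.57 V. LSB = 5.57 V / 2^13.
V_out = 0 + 3900 × (5.57/8192) V
      = 0 V + 2.65173 V = 2.65173 V.

2.652 V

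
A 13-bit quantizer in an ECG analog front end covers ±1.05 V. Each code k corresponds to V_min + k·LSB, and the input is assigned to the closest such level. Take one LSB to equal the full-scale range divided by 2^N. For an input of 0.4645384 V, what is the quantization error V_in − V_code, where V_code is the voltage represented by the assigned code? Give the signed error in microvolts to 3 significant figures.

Span: 1.05 V − (-1.05 V) = 2.1 V. LSB = 2.1 V / 2^13 ≈ 256.3 µV.
(V_in − V_min)/LSB = (0.4645384 − (-1.05)) × 8192/2.1 = 5908.1422 → nearest code k = 5908.
Reconstructed level: -1.05 + 5908 × 2.1/8192 V = 0.4645019531 V.
e = 0.4645384 − (0.4645019531) = +36.4 µV.

+36.4 µV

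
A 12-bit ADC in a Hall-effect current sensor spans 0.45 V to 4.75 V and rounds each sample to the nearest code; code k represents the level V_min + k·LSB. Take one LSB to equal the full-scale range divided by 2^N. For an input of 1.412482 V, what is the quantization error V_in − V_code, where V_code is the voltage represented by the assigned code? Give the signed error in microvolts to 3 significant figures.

−189 µV

Span: 4.75 V − (0.45 V) = 4.3 V. LSB = 4.3 V / 2^12 ≈ 1.050 mV.
(1.412482 − (0.45)) / LSB = 0.962482 × 4096/4.3 = 916.8201. Nearest integer: k = 917.
Reconstructed level: 0.45 + 917 × 4.3/4096 V = 1.412670898 V.
V_in − V_code = 1.412482 − (1.412670898) = −189 µV.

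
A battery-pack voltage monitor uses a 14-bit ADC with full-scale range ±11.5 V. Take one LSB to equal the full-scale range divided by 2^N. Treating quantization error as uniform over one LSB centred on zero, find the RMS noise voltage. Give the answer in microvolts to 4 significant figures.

405.2 µV

The full-scale span is 11.5 − (-11.5) = 23 V.
LSB = 23 V ÷ 2^14 = 23/16384 V = 1.40381 mV.
σ_q = LSB/√12 = 1.40381 mV/3.4641 = 405.2 µV.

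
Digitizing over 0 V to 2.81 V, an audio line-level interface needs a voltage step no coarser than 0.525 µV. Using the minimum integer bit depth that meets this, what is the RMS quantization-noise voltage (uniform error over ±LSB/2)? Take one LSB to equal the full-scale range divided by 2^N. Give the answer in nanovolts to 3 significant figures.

96.7 nV

Full-scale range = 2.81 V.
Levels needed ≥ 2.81/0.525 µV = 5.352e6. 2^23 = 8388608 suffices, so N_min = 23.
LSB = 2.81 V ÷ 2^23 = 2.81/8388608 V = 334.98 nV.
σ_q = LSB/√12 = 334.98 nV/3.4641 = 96.7 nV.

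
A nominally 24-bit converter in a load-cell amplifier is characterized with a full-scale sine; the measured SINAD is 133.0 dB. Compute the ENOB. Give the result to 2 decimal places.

21.80 bits

Inverting SNR = 6.02 N + 1.76: N_eff = (133.0 − 1.76)/6.02 = 21.8007.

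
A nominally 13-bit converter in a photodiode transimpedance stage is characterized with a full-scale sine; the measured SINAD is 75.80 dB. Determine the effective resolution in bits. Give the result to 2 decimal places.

(75.80 − 1.76) / 6.02 = 74.04/6.02 = 12.2990 effective bits.

12.30 bits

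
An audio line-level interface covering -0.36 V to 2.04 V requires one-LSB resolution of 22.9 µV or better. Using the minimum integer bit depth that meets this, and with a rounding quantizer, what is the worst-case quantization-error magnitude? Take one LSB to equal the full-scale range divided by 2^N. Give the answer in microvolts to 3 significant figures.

9.16 µV

The full-scale span is 2.04 − (-0.36) = 2.4 V.
2.4 V / 22.9 µV = 104800. Since 2^16 = 65536 and 2^17 = 131072, N = 17.
LSB = 2.4 V / 2^17 = 18.311 µV.
Half an LSB is 9.16 µV.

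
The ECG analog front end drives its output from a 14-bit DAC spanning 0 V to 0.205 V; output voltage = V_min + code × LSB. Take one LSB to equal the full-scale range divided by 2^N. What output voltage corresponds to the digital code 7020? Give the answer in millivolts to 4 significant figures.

87.84 mV

Full-scale range = 0.205 V. LSB = 0.205 V / 2^14.
Output = V_min + (7020/16384) × range = 0 + 0.428467 × 0.205 V
      = 0 + 0.0878357 = 0.0878357 V.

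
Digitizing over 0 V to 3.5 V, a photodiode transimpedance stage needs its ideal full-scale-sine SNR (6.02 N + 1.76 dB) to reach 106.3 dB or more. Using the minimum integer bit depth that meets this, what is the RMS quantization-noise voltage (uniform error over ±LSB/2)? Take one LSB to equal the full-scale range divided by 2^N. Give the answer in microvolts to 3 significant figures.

Range is 3.5 V.
Solving 6.02 N ≥ 106.3 − 1.76: N ≥ 17.365. Round up → N = 18.
LSB = 3.5 V / 2^18 = 13.351 µV.
RMS noise = LSB/√12 = 3.85 µV.

3.85 µV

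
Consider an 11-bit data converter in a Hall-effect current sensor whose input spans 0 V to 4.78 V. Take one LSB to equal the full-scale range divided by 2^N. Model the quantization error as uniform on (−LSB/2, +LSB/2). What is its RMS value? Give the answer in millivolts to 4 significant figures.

Range is 4.78 V.
LSB = 4.78 V ÷ 2^11 = 4.78/2048 V = 2.33398 mV.
For a uniform distribution on [−LSB/2, +LSB/2], V_rms = LSB/√12 = 2.33398 mV/3.4641 = 0.6738 mV.

0.6738 mV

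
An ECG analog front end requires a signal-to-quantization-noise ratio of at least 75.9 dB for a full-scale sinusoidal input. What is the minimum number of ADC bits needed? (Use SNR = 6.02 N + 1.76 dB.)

6.02 N + 1.76 ≥ 75.9 gives N ≥ 12.316, so the minimum integer is 13.

13 bits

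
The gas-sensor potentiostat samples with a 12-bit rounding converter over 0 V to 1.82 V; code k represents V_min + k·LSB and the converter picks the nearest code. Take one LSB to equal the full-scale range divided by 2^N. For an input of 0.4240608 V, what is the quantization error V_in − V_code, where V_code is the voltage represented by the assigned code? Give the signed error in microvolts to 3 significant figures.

+164 µV

Full-scale range = 1.82 V. LSB = 1.82 V / 2^12 ≈ 444.3 µV.
Position in LSBs: (0.4240608 − (0)) × 4096/1.82 = 954.3698; rounding gives k = 954.
V_code = 0 + (954/4096) × 1.82 = 0.4238964844 V.
V_in − V_code = 0.4240608 − (0.4238964844) = +164 µV.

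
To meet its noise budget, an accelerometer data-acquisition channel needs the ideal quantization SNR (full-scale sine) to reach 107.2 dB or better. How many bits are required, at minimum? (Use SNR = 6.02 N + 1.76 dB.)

6.02 N + 1.76 ≥ 107.2 gives N ≥ 17.515, so the minimum integer is 18.

18 bits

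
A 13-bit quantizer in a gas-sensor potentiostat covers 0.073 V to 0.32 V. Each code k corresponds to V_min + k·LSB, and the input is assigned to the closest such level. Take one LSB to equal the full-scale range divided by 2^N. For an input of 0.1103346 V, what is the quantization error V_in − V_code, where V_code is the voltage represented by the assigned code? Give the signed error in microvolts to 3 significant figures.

+7.21 µV

Span: 0.32 V − (0.073 V) = 0.247 V. LSB = 0.247 V / 2^13 ≈ 30.15 µV.
(V_in − V_min)/LSB = (0.1103346 − (0.073)) × 8192/0.247 = 1238.2390 → nearest code k = 1238.
Reconstructed level: 0.073 + 1238 × 0.247/8192 V = 0.1103273926 V.
V_in − V_code = 0.1103346 − (0.1103273926) = +7.21 µV.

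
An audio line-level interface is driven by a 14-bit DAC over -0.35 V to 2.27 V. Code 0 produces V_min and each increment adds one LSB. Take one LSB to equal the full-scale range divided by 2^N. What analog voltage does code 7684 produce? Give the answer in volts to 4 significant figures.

0.8788 V

Full-scale range = 2.27 V − (-0.35 V) = 2.62 V. LSB = 2.62 V / 2^14.
V_out = V_min + code × LSB = -0.35 V + 7684 × 2.62 V / 16384
      = -0.35 + 1.22876 = 0.878765 V.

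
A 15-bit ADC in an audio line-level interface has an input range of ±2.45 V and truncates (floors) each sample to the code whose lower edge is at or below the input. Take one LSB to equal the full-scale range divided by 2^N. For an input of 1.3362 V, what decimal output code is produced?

Range = 2.45 − (-2.45) = 4.9 V. LSB = 4.9 V / 2^15 ≈ 149.5 µV.
V_in − V_min = 1.3362 − (-2.45) = 3.7862 V.
Divide by LSB: 3.7862 × 32768/4.9 = 25319.6330.
Truncating gives code 25319.

25319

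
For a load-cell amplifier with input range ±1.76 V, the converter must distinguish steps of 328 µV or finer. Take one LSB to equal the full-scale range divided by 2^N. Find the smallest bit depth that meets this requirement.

The full-scale span is 1.76 − (-1.76) = 3.52 V.
Need 2^N ≥ 3.52 V / 328 µV = 10730 → N_min = 14.

14 bits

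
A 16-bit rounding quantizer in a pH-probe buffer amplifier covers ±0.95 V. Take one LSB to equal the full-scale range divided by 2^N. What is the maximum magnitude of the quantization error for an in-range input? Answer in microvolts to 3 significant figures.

The full-scale span is 0.95 − (-0.95) = 1.9 V.
LSB = 1.9 V / 2^16 = 28.992 µV.
Worst-case error for round-to-nearest is half an LSB: 14.5 µV.

14.5 µV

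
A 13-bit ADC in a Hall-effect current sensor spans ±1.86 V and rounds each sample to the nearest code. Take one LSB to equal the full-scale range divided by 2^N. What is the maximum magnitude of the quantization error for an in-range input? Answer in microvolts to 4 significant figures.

Span: 1.86 V − (-1.86 V) = 3.72 V.
One LSB is 3.72 V / 8192 = 454.102 µV.
A rounding quantizer has |error| ≤ LSB/2 = 227.1 µV.

227.1 µV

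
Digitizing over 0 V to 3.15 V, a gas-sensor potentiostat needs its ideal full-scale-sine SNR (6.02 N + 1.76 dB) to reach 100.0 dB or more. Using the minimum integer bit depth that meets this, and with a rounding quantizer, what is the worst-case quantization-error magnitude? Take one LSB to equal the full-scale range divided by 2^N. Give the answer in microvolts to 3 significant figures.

V_FS = 3.15 V.
Required N = ⌈(100.0 − 1.76)/6.02⌉ = ⌈16.319⌉ = 17.
LSB = 3.15 V / 2^17 = 24.033 µV.
Half an LSB is 12.0 µV.

12.0 µV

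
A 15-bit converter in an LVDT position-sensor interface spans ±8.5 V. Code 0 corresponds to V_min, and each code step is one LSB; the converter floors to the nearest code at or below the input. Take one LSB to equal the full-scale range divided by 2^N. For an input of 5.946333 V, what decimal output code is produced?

27845

Span: 8.5 V − (-8.5 V) = 17 V. LSB = 17 V / 2^15 ≈ 0.5188 mV.
code = ⌊(V_in − V_min)/LSB⌋ = ⌊(V_in − V_min) × 2^15 / range⌋
     = ⌊(5.946333 − (-8.5)) × 32768 / 17⌋ = ⌊14.446333 × 32768/17⌋
     = ⌊27845.732⌋ = 27845.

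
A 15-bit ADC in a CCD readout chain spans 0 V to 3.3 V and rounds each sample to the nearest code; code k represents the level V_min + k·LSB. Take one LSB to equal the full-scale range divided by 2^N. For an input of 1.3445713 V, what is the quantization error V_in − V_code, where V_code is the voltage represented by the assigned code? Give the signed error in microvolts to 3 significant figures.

+18.7 µV

V_FS = 3.3 V. LSB = 3.3 V / 2^15 ≈ 100.7 µV.
(1.3445713 − (0)) / LSB = 1.3445713 × 32768/3.3 = 13351.1856. Nearest integer: k = 13351.
Reconstructed level: 0 + 13351 × 3.3/32768 V = 1.3445526123 V.
Error = V_in − V_code = 1.3445713 − (1.3445526123) = +18.7 µV.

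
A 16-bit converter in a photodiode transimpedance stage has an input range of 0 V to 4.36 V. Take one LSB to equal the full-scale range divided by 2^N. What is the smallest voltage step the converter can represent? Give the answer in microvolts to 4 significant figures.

V_FS = 4.36 V.
There are 2^16 = 65536 steps.
Step size = 4.36/65536 V = 66.53 µV.

66.53 µV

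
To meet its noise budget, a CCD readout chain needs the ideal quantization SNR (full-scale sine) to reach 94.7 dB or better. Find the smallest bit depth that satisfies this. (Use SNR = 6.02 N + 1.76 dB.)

6.02 N + 1.76 ≥ 94.7 gives N ≥ 15.439, so the minimum integer is 16.

16 bits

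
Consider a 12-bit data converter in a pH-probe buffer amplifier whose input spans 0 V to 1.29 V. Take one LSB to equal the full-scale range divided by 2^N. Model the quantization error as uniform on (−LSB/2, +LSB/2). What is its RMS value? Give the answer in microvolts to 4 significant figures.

Range is 1.29 V.
One LSB is 1.29 V / 4096 = 314.941 µV.
RMS of a uniform error over width LSB is LSB/√12 = 90.92 µV.

90.92 µV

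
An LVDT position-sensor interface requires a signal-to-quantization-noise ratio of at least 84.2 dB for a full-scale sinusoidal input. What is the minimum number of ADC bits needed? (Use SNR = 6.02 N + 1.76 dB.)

Solving 6.02 N ≥ 84.2 − 1.76: N ≥ 13.694. Round up → N = 14.

14 bits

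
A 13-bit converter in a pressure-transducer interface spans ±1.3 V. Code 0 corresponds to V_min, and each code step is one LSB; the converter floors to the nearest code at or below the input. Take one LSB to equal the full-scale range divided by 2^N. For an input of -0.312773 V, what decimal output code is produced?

3110

Span: 1.3 V − (-1.3 V) = 2.6 V. LSB = 2.6 V / 2^13 ≈ 317.4 µV.
(V_in − V_min) × 2^13/range = (-0.312773 − (-1.3)) × 8192/2.6 = 3110.524.
Floor → code = 3110.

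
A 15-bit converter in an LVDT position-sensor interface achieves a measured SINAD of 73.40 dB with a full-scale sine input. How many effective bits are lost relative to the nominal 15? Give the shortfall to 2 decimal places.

Effective bits = (73.40 − 1.76)/6.02 = 11.9003.
Lost resolution: 15 − 11.9003 = 3.0997 bits.

3.10 bits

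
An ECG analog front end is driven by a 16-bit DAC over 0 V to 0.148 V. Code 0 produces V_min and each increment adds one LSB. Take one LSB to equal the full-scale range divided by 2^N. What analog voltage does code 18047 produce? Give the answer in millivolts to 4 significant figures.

V_FS = 0.148 V. LSB = 0.148 V / 2^16.
V_out = 0 + 18047 × (0.148/65536) V
      = 0 V + 0.0407556 V = 0.0407556 V.

40.76 mV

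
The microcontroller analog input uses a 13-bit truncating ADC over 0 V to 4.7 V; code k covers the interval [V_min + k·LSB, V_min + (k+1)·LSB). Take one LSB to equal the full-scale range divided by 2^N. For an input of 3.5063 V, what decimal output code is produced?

6111

Full-scale range = 4.7 V. LSB = 4.7 V / 2^13 ≈ 0.5737 mV.
V_in − V_min = 3.5063 − (0) = 3.5063 V.
Divide by LSB: 3.5063 × 8192/4.7 = 6111.4063.
Truncating gives code 6111.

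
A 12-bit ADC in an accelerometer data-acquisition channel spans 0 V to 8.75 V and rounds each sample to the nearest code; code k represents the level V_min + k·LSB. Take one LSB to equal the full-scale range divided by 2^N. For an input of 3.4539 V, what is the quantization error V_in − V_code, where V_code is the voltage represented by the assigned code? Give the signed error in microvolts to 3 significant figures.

−385 µV

V_FS = 8.75 V. LSB = 8.75 V / 2^12 ≈ 2.136 mV.
(3.4539 − (0)) / LSB = 3.4539 × 4096/8.75 = 1616.8199. Nearest integer: k = 1617.
V_code = V_min + k × range/2^12 = 0 + 1617 × 8.75/4096 = 3.454284668 V.
Error = V_in − V_code = 3.4539 − (3.454284668) = −385 µV.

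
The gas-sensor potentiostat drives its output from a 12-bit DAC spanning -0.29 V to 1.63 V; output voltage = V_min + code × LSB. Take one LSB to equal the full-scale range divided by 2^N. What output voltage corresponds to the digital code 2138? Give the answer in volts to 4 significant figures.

0.7122 V

The full-scale span is 1.63 − (-0.29) = 1.92 V. LSB = 1.92 V / 2^12.
V_out = V_min + code × LSB = -0.29 V + 2138 × 1.92 V / 4096
      = -0.29 V + 1.00219 V = 0.712188 V.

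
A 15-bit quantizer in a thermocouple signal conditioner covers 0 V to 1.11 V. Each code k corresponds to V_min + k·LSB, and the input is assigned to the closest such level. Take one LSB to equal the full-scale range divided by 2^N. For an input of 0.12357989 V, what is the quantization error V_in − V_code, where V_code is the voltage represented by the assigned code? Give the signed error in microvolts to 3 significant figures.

V_FS = 1.11 V. LSB = 1.11 V / 2^15 ≈ 33.87 µV.
(V_in − V_min)/LSB = (0.12357989 − (0)) × 32768/1.11 = 3648.1674 → nearest code k = 3648.
V_code = 0 + (3648/32768) × 1.11 = 0.12357421875 V.
Error = V_in − V_code = 0.12357989 − (0.12357421875) = +5.67 µV.

+5.67 µV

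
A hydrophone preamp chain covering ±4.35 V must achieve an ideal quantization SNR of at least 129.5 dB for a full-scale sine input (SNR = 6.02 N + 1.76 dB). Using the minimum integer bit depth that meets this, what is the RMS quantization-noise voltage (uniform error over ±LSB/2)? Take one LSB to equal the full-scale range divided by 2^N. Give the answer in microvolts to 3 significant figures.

Span: 4.35 V − (-4.35 V) = 8.7 V.
N ≥ (129.5 − 1.76)/6.02 = 21.219 → N_min = 22.
LSB = 8.7 V ÷ 2^22 = 8.7/4194304 V = 2.0742 µV.
V_rms = LSB/√12 = 0.599 µV.

0.599 µV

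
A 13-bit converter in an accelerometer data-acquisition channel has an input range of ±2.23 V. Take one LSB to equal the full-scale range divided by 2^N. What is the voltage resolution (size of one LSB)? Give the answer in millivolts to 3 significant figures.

Span: 2.23 V − (-2.23 V) = 4.46 V.
There are 2^13 = 8192 steps.
One LSB is 4.46 V / 8192 = 0.544 mV.

0.544 mV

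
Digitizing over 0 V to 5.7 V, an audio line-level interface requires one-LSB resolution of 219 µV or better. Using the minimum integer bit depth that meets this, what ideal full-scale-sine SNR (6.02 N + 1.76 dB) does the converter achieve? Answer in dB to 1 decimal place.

92.1 dB

Full-scale range = 5.7 V.
Required number of levels: 5.7/219 µV = 26027; smallest N with 2^N ≥ that is 15.
6.02(15) + 1.76 = 92.06 dB.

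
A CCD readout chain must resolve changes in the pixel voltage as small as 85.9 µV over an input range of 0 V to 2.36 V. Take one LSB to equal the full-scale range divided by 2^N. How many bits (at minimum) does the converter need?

15 bits

Range is 2.36 V.
Levels needed ≥ 2.36/85.9 µV = 27470. 2^15 = 32768 suffices, so N_min = 15.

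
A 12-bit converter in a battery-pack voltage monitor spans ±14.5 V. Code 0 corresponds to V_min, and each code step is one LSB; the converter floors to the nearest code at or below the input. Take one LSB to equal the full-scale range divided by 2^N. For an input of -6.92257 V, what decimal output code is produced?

1070

Range = 14.5 − (-14.5) = 29 V. LSB = 29 V / 2^12 ≈ 7.080 mV.
V_in − V_min = -6.92257 − (-14.5) = 7.57743 V.
Divide by LSB: 7.57743 × 4096/29 = 1070.2467.
Truncating gives code 1070.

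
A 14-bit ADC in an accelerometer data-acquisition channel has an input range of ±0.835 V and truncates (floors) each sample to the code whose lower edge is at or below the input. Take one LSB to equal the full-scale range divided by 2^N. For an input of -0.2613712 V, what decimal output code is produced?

5627

Full-scale range = 0.835 V − (-0.835 V) = 1.67 V. LSB = 1.67 V / 2^14 ≈ 101.9 µV.
code = ⌊(V_in − V_min)/LSB⌋ = ⌊(V_in − V_min) × 2^14 / range⌋
     = ⌊(-0.2613712 − (-0.835)) × 16384 / 1.67⌋ = ⌊0.5736288 × 16384/1.67⌋
     = ⌊5627.745⌋ = 5627.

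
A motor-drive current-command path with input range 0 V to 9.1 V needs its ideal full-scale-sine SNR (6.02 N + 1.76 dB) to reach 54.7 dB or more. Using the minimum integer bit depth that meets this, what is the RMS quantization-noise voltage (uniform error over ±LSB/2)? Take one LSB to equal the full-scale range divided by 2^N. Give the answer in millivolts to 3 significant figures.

Span = 9.1 V.
Solving 6.02 N ≥ 54.7 − 1.76: N ≥ 8.794. Round up → N = 9.
Step size = 9.1/512 V = 17.773 mV.
RMS noise = LSB/√12 = 5.13 mV.

5.13 mV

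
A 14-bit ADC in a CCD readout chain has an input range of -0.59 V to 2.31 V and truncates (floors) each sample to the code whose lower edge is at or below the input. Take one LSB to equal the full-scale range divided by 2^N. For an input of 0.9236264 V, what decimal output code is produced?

Span: 2.31 V − (-0.59 V) = 2.9 V. LSB = 2.9 V / 2^14 ≈ 177.0 µV.
V_in − V_min = 0.9236264 − (-0.59) = 1.5136264 V.
Divide by LSB: 1.5136264 × 16384/2.9 = 8551.4672.
Truncating gives code 8551.

8551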